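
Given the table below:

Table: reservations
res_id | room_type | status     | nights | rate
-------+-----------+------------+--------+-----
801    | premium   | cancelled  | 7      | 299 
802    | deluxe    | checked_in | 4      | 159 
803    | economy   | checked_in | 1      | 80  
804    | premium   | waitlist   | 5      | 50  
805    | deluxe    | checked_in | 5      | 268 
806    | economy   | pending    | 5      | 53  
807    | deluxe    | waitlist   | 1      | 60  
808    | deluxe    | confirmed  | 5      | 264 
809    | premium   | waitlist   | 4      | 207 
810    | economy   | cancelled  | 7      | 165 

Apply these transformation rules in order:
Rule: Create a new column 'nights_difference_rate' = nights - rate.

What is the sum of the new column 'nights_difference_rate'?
-1561

Step 1: For each record, compute nights - rate
Example calculations:
  7 - 299 = -292
  4 - 159 = -155
  1 - 80 = -79
  ...
Step 2: Sum all derived values
Step 3: Total = -1561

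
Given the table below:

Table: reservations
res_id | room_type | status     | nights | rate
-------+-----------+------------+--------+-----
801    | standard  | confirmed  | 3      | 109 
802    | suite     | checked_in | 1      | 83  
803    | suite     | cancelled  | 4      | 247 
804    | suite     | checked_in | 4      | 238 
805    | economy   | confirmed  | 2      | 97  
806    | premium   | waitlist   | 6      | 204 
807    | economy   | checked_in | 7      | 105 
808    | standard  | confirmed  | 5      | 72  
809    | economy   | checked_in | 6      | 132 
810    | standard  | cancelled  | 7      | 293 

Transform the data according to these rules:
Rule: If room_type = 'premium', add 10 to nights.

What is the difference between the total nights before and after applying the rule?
10

Step 1: Original sum of nights = 45
Step 2: 1 records have room_type = 'premium'
Step 3: Each affected record changes by 10
Step 4: Total change = 1 × 10 = 10
Step 5: New sum = 45 + 10 = 55
Step 6: Difference = |55 - 45| = 10
        (Sum increased by 10)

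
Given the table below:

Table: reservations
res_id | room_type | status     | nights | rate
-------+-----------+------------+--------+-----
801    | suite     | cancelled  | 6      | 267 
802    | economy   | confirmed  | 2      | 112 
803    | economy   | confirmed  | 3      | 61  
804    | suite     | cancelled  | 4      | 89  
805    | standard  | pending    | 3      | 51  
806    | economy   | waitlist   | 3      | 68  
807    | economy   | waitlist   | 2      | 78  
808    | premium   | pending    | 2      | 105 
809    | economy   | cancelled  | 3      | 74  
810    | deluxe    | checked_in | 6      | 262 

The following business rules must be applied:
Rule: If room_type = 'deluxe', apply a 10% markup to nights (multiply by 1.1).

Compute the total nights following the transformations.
34.6

Step 1: Records with room_type = 'deluxe' have total nights = 6
Step 2: Apply multiplier: 6 × 1.1 = 6.6
Step 3: Other records total: 28
Step 4: Final sum = 6.6 + 28 = 34.6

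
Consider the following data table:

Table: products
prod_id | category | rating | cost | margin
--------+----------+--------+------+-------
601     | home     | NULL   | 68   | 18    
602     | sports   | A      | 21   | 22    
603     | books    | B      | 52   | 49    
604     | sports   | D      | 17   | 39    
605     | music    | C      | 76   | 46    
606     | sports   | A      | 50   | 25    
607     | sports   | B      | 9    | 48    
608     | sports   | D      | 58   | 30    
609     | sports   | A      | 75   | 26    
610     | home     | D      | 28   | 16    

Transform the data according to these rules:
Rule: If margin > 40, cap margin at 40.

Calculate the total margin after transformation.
296

Step 1: 3 records have margin > 40
Step 2: These records originally summed to 143
Step 3: After capping: 3 × 40 = 120
Step 4: Unaffected records sum: 176
Step 5: Final sum = 120 + 176 = 296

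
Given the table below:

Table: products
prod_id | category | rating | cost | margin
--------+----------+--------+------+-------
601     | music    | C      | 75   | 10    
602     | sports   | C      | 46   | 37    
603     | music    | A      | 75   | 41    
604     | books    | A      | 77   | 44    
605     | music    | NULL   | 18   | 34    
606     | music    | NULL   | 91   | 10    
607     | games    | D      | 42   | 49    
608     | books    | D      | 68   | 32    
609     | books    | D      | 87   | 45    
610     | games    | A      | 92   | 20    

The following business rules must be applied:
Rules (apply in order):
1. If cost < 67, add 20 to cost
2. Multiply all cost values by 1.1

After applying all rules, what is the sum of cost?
804.1

Step 1: Apply Rule 1 - Add 20 to records with cost < 67
  - 3 records affected: 106 + (3 × 20) = 166
  - Unaffected records: 565
  - Sum after Rule 1: 731
Step 2: Apply Rule 2 - Multiply all by 1.1
  - 731 × 1.1 = 804.1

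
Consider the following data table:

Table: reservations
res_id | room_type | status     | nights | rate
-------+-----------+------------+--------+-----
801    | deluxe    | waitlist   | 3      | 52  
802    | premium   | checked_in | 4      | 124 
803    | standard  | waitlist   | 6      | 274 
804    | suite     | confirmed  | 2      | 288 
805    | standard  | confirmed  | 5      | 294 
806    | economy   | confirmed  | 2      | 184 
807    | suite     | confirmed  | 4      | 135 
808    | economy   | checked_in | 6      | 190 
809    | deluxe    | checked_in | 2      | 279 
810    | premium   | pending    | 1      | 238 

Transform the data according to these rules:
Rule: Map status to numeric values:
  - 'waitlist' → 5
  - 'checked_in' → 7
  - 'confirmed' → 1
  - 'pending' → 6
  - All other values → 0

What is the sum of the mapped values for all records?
41

Step 1: Apply mapping to each record
Step 2: Count by status:
  'waitlist': 2 records × 5 = 10
  'checked_in': 3 records × 7 = 21
  'confirmed': 4 records × 1 = 4
  'pending': 1 records × 6 = 6
Step 3: Sum all mapped values = 41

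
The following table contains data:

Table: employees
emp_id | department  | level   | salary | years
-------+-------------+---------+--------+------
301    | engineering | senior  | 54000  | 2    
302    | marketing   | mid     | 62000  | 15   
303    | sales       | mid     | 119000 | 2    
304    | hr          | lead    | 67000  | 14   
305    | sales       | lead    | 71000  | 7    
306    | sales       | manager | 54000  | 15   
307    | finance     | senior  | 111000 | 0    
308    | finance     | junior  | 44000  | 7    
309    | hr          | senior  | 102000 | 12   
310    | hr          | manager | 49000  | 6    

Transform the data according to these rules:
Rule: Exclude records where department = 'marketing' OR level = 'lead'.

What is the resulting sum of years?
44

Step 1: Find records where department = 'marketing' OR level = 'lead'
Step 2: 3 records match, summing to 36
Step 3: Original sum: 80
Step 4: Remaining sum = 80 - 36 = 44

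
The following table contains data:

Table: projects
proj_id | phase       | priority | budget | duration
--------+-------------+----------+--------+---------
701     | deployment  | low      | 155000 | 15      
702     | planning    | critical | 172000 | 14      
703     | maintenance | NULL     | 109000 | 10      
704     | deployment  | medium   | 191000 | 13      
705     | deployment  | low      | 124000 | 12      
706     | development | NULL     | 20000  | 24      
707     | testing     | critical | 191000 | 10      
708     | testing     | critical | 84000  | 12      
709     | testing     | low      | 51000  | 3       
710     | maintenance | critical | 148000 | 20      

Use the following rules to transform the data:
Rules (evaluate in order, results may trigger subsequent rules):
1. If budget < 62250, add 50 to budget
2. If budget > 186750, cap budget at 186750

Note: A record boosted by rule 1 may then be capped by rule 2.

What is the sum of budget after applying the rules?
1236600

Step 1: Apply rule 1 to records with budget < 62250
  - 2 records get bonus of 50
  - Of these, 0 records then exceed 186750 and get capped
Step 2: Apply rule 2 to records with budget > 186750
  - 2 records (original) are capped
Step 3: Calculate final sum = 1236600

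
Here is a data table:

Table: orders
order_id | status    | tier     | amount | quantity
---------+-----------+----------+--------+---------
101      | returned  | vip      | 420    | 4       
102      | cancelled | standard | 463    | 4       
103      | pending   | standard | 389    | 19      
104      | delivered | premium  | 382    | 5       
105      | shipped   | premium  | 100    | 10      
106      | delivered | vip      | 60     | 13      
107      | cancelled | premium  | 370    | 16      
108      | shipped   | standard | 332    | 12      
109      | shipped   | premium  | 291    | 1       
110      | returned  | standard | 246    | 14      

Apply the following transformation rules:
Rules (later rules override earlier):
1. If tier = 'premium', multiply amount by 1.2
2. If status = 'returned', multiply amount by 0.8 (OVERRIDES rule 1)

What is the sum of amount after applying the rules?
3148.4

Step 1: Rule 2 takes priority for records with status = 'returned'
  - 2 records: 666 × 0.8 = 532.8
Step 2: Rule 1 applies to remaining records with tier = 'premium'
  - 4 records: 1143 × 1.2 = 1371.6
Step 3: Other records unchanged: 1244
Step 4: Final sum = 532.8 + 1371.6 + 1244 = 3148.4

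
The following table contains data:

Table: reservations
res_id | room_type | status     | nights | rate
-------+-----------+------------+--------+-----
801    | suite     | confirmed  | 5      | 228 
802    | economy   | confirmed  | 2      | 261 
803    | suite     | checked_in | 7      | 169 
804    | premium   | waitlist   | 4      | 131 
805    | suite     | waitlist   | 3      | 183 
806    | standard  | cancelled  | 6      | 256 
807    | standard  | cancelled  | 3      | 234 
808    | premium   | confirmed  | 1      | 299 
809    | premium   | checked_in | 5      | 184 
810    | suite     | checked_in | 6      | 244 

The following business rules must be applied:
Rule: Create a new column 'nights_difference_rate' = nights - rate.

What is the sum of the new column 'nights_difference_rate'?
-2147

Step 1: For each record, compute nights - rate
Example calculations:
  5 - 228 = -223
  2 - 261 = -259
  7 - 169 = -162
  ...
Step 2: Sum all derived values
Step 3: Total = -2147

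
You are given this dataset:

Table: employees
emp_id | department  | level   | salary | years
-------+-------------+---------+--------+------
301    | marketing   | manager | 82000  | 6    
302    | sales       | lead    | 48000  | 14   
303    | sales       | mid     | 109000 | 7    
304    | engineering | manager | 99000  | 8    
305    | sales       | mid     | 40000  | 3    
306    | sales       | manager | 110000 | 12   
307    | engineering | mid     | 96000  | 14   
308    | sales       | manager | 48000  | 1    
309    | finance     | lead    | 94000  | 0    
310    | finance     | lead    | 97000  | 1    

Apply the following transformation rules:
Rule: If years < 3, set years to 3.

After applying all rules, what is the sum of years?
73

Step 1: 3 records have years < 3
Step 2: These records originally summed to 2
Step 3: After setting to minimum: 3 × 3 = 9
Step 4: Unaffected records sum: 64
Step 5: Final sum = 9 + 64 = 73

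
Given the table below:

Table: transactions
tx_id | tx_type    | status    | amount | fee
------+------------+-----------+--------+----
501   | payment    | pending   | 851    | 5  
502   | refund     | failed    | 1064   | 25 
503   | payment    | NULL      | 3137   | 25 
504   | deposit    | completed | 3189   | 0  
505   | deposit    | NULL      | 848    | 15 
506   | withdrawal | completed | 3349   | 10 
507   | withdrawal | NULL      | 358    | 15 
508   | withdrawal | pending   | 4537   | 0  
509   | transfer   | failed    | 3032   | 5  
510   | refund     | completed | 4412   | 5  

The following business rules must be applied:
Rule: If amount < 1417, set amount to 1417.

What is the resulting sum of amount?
27324

Step 1: 4 records have amount < 1417
Step 2: These records originally summed to 3121
Step 3: After setting to minimum: 4 × 1417 = 5668
Step 4: Unaffected records sum: 21656
Step 5: Final sum = 5668 + 21656 = 27324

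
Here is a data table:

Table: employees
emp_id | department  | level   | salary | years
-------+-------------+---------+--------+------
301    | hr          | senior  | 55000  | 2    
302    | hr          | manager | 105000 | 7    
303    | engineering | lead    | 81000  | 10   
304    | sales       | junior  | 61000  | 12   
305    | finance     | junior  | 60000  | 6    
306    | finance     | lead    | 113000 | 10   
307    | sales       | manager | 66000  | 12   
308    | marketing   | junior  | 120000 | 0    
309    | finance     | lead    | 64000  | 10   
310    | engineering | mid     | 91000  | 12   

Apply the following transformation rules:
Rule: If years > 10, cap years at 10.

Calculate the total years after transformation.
75

Step 1: 3 records have years > 10
Step 2: These records originally summed to 36
Step 3: After capping: 3 × 10 = 30
Step 4: Unaffected records sum: 45
Step 5: Final sum = 30 + 45 = 75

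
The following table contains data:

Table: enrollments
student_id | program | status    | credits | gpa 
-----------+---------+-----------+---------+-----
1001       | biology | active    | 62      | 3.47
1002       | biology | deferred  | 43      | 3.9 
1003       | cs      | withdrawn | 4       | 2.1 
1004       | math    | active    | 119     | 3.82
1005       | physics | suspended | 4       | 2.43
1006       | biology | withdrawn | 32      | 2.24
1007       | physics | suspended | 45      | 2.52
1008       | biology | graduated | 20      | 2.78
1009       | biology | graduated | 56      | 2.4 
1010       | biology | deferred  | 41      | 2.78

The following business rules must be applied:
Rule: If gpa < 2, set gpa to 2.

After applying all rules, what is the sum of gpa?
28.44

Step 1: 0 records have gpa < 2
Step 2: These records originally summed to 0
Step 3: After setting to minimum: 0 × 2 = 0
Step 4: Unaffected records sum: 28.44
Step 5: Final sum = 0 + 28.44 = 28.44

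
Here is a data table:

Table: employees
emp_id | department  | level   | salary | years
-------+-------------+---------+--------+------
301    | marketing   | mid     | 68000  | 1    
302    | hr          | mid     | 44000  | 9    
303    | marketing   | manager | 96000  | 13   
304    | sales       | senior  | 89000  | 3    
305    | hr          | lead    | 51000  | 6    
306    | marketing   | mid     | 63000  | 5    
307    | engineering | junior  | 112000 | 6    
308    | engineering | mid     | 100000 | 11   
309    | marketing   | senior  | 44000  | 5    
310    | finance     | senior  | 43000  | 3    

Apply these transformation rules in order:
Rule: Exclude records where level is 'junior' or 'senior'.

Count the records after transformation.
6

Step 1: Count records to exclude
  - 1 (junior) + 3 (senior) = 4 records
Step 2: Total records: 10
Step 3: Remaining = 10 - 4 = 6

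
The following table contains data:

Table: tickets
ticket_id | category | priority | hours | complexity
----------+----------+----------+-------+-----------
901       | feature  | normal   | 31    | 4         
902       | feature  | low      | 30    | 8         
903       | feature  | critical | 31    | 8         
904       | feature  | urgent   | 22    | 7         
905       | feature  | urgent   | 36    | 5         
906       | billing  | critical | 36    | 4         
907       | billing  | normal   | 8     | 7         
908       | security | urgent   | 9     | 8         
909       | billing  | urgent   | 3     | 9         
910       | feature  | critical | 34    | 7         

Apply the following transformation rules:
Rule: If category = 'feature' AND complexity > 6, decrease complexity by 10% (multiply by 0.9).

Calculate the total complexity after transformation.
64.0

Step 1: Find records where category = 'feature' AND complexity > 6
Step 2: 4 records match, summing to 30
Step 3: After multiplier: 30 × 0.9 = 27.0
Step 4: Unaffected records sum: 37
Step 5: Final sum = 27.0 + 37 = 64.0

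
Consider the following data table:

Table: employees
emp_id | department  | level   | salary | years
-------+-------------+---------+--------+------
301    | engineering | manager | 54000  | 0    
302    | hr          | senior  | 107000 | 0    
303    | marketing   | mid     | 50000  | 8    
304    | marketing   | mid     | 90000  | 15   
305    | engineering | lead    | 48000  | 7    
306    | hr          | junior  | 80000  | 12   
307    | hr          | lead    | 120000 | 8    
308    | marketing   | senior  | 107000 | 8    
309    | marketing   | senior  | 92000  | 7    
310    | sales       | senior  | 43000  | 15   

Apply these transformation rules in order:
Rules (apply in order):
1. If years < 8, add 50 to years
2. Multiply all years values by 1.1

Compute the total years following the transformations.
308.0

Step 1: Apply Rule 1 - Add 50 to records with years < 8
  - 4 records affected: 14 + (4 × 50) = 214
  - Unaffected records: 66
  - Sum after Rule 1: 280
Step 2: Apply Rule 2 - Multiply all by 1.1
  - 280 × 1.1 = 308.0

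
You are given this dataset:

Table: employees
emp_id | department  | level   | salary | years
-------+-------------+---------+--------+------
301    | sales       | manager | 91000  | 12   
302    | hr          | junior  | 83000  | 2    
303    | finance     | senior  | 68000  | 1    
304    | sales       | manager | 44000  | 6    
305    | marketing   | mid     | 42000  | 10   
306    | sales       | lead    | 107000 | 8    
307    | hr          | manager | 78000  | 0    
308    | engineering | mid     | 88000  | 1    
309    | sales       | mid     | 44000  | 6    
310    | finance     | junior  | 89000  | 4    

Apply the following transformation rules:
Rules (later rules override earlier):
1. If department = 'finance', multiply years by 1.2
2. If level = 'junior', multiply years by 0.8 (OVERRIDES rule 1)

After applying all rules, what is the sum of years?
49.0

Step 1: Rule 2 takes priority for records with level = 'junior'
  - 2 records: 6 × 0.8 = 4.8
Step 2: Rule 1 applies to remaining records with department = 'finance'
  - 1 records: 1 × 1.2 = 1.2
Step 3: Other records unchanged: 43
Step 4: Final sum = 4.8 + 1.2 + 43 = 49.0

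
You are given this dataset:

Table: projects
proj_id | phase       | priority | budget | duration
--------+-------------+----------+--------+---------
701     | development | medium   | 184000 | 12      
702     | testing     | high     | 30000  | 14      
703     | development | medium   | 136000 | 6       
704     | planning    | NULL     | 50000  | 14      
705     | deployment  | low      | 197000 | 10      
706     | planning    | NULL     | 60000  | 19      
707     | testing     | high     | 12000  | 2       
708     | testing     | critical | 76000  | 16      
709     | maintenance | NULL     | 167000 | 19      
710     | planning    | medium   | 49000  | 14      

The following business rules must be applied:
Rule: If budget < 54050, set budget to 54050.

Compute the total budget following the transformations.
1036200

Step 1: 4 records have budget < 54050
Step 2: These records originally summed to 141000
Step 3: After setting to minimum: 4 × 54050 = 216200
Step 4: Unaffected records sum: 820000
Step 5: Final sum = 216200 + 820000 = 1036200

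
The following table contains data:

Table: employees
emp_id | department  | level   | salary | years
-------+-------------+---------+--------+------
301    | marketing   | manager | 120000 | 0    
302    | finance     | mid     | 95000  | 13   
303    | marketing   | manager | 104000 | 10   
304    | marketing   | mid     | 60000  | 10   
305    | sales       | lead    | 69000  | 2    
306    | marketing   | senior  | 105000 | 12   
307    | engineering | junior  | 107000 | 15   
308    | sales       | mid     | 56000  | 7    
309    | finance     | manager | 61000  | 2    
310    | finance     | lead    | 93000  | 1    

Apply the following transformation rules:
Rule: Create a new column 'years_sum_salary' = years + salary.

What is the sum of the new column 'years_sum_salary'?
870072

Step 1: For each record, compute years + salary
Example calculations:
  0 + 120000 = 120000
  13 + 95000 = 95013
  10 + 104000 = 104010
  ...
Step 2: Sum all derived values
Step 3: Total = 870072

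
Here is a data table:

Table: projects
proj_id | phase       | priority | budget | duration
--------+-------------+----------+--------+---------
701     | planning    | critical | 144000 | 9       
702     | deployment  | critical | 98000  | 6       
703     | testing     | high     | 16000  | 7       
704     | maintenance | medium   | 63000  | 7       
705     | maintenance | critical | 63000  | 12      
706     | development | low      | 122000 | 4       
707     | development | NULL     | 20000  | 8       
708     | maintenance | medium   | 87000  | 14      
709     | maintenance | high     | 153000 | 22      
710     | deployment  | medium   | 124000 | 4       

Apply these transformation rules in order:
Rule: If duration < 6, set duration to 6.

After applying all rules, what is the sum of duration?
97

Step 1: 2 records have duration < 6
Step 2: These records originally summed to 8
Step 3: After setting to minimum: 2 × 6 = 12
Step 4: Unaffected records sum: 85
Step 5: Final sum = 12 + 85 = 97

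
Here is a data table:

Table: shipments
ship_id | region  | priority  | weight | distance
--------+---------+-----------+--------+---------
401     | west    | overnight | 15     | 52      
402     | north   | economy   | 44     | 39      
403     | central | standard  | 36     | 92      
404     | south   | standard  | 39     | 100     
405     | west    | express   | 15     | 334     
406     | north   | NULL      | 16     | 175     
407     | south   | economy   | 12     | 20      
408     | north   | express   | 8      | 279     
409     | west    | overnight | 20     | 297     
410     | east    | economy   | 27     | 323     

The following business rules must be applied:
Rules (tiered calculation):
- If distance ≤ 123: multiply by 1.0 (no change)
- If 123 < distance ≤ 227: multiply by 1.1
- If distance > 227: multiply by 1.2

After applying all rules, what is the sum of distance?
1975.1

Step 1: Tier 1 (distance ≤ 123): 5 records, sum = 303 × 1.0 = 303.0
Step 2: Tier 2 (123 < distance ≤ 227): 1 records, sum = 175 × 1.1 = 192.5
Step 3: Tier 3 (distance > 227): 4 records, sum = 1233 × 1.2 = 1479.6
Step 4: Final sum = 303.0 + 192.5 + 1479.6 = 1975.1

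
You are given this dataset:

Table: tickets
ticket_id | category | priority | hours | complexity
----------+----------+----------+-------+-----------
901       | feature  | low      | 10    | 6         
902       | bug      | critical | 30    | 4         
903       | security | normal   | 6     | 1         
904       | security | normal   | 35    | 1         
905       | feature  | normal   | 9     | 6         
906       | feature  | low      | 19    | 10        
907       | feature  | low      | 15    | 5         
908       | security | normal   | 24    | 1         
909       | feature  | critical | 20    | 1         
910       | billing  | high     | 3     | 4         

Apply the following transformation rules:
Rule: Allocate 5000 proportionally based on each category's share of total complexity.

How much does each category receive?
billing: 512.82, bug: 512.82, feature: 3589.74, security: 384.62

Step 1: Calculate total complexity = 39
Step 2: Calculate each category's proportion:
  billing: 4/39 = 10.26% → 512.82
  bug: 4/39 = 10.26% → 512.82
  feature: 28/39 = 71.79% → 3589.74
  security: 3/39 = 7.69% → 384.62
Step 3: Verify: sum of allocations ≈ 5000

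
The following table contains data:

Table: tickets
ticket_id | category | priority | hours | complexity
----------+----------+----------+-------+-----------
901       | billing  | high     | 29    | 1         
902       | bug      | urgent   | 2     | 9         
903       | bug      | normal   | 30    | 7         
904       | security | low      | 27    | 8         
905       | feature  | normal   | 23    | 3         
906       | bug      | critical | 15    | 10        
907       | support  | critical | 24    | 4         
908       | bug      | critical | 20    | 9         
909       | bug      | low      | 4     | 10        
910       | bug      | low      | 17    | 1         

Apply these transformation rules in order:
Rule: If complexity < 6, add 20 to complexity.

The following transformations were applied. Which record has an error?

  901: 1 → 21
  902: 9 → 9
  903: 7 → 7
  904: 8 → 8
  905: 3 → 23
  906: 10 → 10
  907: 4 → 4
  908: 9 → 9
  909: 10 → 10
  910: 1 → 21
Record 907 has an error. The correct transformed value should be 24, not 4.

Step 1: Check each record against the rule
Step 2: Record 907 has complexity = 4
Step 3: Since 4 < 6, the bonus should have been applied
Step 4: Correct value = 24, but claimed value = 4
Conclusion: Record 907 has the error.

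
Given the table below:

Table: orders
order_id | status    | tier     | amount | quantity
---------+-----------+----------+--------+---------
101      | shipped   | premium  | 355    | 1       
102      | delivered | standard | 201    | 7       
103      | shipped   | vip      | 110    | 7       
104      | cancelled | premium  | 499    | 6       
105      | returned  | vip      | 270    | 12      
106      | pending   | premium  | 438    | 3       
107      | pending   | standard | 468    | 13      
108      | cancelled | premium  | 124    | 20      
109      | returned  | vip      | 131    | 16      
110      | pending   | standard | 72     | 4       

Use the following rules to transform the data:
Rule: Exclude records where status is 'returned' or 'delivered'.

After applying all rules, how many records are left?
7

Step 1: Count records to exclude
  - 2 (returned) + 1 (delivered) = 3 records
Step 2: Total records: 10
Step 3: Remaining = 10 - 3 = 7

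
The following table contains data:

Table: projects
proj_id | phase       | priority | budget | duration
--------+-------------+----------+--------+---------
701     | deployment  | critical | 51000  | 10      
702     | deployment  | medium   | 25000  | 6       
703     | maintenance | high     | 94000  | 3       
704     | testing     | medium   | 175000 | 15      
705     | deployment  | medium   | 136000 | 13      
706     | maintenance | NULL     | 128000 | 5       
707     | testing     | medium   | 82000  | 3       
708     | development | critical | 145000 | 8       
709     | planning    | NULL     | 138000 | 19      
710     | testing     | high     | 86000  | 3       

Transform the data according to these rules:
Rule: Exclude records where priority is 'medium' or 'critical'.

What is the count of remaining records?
4

Step 1: Count records to exclude
  - 4 (medium) + 2 (critical) = 6 records
Step 2: Total records: 10
Step 3: Remaining = 10 - 6 = 4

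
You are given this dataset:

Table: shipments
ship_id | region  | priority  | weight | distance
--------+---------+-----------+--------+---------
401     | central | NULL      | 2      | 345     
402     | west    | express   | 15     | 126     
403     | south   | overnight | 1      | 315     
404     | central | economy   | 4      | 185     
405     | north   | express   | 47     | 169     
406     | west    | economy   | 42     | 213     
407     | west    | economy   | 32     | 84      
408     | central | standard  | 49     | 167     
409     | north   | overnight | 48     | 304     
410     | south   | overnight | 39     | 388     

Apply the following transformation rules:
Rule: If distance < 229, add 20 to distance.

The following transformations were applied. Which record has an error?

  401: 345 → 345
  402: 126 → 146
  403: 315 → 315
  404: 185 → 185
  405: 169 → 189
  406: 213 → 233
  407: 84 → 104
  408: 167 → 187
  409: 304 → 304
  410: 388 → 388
Record 404 has an error. The correct transformed value should be 205, not 185.

Step 1: Check each record against the rule
Step 2: Record 404 has distance = 185
Step 3: Since 185 < 229, the bonus should have been applied
Step 4: Correct value = 205, but claimed value = 185
Conclusion: Record 404 has the error.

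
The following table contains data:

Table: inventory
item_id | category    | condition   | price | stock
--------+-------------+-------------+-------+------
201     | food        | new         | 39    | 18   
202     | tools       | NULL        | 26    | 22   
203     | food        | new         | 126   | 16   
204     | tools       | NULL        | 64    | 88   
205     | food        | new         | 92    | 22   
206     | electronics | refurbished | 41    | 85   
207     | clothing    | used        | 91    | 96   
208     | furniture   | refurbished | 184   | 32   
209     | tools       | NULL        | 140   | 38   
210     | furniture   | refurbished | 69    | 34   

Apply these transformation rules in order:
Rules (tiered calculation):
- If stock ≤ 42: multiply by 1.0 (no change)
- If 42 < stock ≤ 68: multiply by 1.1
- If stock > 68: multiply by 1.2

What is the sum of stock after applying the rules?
504.8

Step 1: Tier 1 (stock ≤ 42): 7 records, sum = 182 × 1.0 = 182.0
Step 2: Tier 2 (42 < stock ≤ 68): 0 records, sum = 0 × 1.1 = 0.0
Step 3: Tier 3 (stock > 68): 3 records, sum = 269 × 1.2 = 322.8
Step 4: Final sum = 182.0 + 0.0 + 322.8 = 504.8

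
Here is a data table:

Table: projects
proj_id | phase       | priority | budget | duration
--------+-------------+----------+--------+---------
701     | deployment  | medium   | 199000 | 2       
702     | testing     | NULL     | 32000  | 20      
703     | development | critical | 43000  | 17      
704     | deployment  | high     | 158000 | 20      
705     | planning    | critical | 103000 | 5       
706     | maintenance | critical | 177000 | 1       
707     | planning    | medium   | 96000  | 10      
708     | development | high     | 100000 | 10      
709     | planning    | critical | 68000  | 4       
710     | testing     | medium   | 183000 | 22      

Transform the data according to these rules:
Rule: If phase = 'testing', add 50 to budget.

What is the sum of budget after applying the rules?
1159100

Step 1: Count records where phase = 'testing': 2
Step 2: Total bonus added: 2 × 50 = 100
Step 3: Original sum of budget: 1159000
Step 4: Final sum = 1159000 + 100 = 1159100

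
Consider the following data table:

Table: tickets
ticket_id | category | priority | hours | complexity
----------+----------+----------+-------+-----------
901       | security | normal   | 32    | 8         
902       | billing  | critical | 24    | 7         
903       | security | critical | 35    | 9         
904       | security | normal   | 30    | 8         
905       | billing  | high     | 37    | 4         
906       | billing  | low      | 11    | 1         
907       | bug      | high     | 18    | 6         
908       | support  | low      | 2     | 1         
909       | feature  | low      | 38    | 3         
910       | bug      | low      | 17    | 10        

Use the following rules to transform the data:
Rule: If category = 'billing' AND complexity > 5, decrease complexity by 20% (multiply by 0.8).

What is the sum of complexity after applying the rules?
55.6

Step 1: Find records where category = 'billing' AND complexity > 5
Step 2: 1 records match, summing to 7
Step 3: After multiplier: 7 × 0.8 = 5.6
Step 4: Unaffected records sum: 50
Step 5: Final sum = 5.6 + 50 = 55.6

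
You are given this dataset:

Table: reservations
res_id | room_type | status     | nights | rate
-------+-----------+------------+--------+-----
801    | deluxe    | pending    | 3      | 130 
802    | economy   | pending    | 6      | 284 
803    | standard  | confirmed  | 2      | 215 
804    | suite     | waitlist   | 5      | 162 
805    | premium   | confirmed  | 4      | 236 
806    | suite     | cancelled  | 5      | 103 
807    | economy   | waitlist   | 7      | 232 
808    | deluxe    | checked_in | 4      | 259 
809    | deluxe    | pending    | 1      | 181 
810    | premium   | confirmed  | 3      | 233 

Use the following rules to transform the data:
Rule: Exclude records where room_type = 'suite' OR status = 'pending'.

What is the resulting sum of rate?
1175

Step 1: Find records where room_type = 'suite' OR status = 'pending'
Step 2: 5 records match, summing to 860
Step 3: Original sum: 2035
Step 4: Remaining sum = 2035 - 860 = 1175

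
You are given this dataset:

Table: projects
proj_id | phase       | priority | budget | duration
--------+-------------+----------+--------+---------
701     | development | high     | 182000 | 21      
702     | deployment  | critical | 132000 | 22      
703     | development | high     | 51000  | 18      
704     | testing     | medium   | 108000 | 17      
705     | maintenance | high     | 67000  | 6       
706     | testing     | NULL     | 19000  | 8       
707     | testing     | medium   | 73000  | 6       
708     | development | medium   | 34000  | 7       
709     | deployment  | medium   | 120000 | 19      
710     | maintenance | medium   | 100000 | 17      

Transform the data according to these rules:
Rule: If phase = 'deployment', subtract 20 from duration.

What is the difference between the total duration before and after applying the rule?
40

Step 1: Original sum of duration = 141
Step 2: 2 records have phase = 'deployment'
Step 3: Each affected record changes by -20
Step 4: Total change = 2 × -20 = -40
Step 5: New sum = 141 + -40 = 101
Step 6: Difference = |101 - 141| = 40
        (Sum decreased by 40)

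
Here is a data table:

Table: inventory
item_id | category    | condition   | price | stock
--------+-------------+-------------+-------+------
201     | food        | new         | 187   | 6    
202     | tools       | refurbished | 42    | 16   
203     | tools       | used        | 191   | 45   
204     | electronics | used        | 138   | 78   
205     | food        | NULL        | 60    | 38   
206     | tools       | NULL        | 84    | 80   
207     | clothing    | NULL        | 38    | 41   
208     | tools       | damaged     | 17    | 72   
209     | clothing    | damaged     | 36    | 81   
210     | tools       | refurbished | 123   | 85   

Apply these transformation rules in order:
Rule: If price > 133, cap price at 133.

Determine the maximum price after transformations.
133

Step 1: Original maximum price = 191
Step 2: Apply cap at 133
Step 3: 3 records had price > 133 and were capped
Step 4: Maximum after transformation = 133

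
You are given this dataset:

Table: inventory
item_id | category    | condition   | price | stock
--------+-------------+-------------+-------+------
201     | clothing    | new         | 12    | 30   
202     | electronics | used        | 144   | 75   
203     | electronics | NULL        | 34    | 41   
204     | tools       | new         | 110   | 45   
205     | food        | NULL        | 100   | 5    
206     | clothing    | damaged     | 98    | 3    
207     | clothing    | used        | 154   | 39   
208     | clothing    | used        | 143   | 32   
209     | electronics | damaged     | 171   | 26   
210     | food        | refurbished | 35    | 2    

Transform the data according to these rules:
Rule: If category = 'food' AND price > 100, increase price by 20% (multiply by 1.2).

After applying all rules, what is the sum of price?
1001

Step 1: Find records where category = 'food' AND price > 100
Step 2: 0 records match, summing to 0
Step 3: After multiplier: 0 × 1.2 = 0.0
Step 4: Unaffected records sum: 1001
Step 5: Final sum = 0.0 + 1001 = 1001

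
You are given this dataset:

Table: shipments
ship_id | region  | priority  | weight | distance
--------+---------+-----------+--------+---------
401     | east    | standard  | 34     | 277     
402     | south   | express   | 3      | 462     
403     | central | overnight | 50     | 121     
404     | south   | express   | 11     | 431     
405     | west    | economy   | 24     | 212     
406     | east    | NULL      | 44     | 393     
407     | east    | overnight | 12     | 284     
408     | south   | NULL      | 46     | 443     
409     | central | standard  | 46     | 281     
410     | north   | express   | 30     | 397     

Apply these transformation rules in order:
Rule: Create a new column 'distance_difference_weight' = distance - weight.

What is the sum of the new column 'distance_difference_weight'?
3001

Step 1: For each record, compute distance - weight
Example calculations:
  277 - 34 = 243
  462 - 3 = 459
  121 - 50 = 71
  ...
Step 2: Sum all derived values
Step 3: Total = 3001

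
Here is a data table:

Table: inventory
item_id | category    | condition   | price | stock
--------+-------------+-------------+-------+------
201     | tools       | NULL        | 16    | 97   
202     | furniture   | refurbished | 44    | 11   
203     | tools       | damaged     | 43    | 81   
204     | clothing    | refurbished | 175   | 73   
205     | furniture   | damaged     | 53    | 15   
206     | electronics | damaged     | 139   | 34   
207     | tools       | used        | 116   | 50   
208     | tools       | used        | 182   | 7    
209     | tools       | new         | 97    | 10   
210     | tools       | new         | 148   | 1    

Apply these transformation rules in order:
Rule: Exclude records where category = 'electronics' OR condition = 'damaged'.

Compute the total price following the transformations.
778

Step 1: Find records where category = 'electronics' OR condition = 'damaged'
Step 2: 3 records match, summing to 235
Step 3: Original sum: 1013
Step 4: Remaining sum = 1013 - 235 = 778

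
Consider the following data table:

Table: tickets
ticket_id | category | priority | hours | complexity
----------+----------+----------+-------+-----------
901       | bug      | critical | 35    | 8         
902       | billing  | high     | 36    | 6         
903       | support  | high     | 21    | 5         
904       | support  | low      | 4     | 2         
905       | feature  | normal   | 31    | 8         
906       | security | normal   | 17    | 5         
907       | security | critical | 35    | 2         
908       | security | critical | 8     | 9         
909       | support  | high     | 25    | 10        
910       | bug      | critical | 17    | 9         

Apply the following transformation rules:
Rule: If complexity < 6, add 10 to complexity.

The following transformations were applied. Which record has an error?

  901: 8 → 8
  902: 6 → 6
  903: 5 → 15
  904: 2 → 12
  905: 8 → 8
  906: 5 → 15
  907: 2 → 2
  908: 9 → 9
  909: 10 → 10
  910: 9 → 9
Record 907 has an error. The correct transformed value should be 12, not 2.

Step 1: Check each record against the rule
Step 2: Record 907 has complexity = 2
Step 3: Since 2 < 6, the bonus should have been applied
Step 4: Correct value = 12, but claimed value = 2
Conclusion: Record 907 has the error.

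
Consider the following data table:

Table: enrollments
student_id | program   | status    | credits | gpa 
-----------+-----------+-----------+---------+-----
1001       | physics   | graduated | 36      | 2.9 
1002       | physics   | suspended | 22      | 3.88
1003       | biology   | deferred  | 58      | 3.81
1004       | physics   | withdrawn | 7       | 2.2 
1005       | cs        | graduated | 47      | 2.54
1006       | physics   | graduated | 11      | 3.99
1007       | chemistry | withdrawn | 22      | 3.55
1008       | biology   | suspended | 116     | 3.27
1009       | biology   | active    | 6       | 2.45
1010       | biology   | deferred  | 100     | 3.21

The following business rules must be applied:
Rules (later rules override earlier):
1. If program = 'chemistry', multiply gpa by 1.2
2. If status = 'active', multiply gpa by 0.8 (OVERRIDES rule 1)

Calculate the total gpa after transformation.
32.02

Step 1: Rule 2 takes priority for records with status = 'active'
  - 1 records: 2.45 × 0.8 = 1.96
Step 2: Rule 1 applies to remaining records with program = 'chemistry'
  - 1 records: 3.55 × 1.2 = 4.26
Step 3: Other records unchanged: 25.8
Step 4: Final sum = 1.96 + 4.26 + 25.8 = 32.02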